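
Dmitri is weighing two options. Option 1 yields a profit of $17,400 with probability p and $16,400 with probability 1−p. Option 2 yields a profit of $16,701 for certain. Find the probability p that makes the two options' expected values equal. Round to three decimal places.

p = 0.301

p·17400 + (1−p)·16400 = 16701
1000p + 16400 = 16701
p = (16701 − 16400) / 1000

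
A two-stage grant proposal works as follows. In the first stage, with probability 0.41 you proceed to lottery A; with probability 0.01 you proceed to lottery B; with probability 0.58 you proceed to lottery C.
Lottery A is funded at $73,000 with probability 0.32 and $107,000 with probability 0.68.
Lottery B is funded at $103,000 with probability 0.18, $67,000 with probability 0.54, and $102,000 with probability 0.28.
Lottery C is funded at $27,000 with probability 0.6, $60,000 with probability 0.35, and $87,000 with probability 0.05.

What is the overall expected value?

$64,341

EV(A) = 0.32 × 73000 + 0.68 × 107000 = 23360 + 72760 = 96120
EV(B) = 0.18 × 103000 + 0.54 × 67000 + 0.28 × 102000 = 18540 + 36180 + 28560 = 83280
EV(C) = 0.6 × 27000 + 0.35 × 60000 + 0.05 × 87000 = 16200 + 21000 + 4350 = 41550
Overall = 0.41 × 96120 + 0.01 × 83280 + 0.58 × 41550 = 39409.2 + 832.8 + 24099 = 64341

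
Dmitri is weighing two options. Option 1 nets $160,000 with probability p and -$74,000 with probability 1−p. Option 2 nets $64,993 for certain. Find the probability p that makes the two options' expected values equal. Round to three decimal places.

p = 0.594

p·160000 + (1−p)·(-74000) = 64993
234000p − 74000 = 64993
p = (64993 + 74000) / 234000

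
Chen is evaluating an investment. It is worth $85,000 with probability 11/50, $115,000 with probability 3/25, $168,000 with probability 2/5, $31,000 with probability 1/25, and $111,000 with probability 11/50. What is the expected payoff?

EV = 11/50 × 85000 + 3/25 × 115000 + 2/5 × 168000 + 1/25 × 31000 + 11/50 × 111000 = 18700 + 13800 + 67200 + 1240 + 24420 = 125360

$125,360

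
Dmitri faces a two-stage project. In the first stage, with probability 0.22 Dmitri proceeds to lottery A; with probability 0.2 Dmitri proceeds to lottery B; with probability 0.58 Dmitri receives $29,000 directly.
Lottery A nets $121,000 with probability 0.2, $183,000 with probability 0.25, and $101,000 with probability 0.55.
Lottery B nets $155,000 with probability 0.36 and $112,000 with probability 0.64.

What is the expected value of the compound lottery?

EV(A) = 0.2 × 121000 + 0.25 × 183000 + 0.55 × 101000 = 24200 + 45750 + 55550 = 125500
EV(B) = 0.36 × 155000 + 0.64 × 112000 = 55800 + 71680 = 127480
Branch C: 29000 (certain)
Overall = 0.22 × 125500 + 0.2 × 127480 + 0.58 × 29000 = 27610 + 25496 + 16820 = 69926

$69,926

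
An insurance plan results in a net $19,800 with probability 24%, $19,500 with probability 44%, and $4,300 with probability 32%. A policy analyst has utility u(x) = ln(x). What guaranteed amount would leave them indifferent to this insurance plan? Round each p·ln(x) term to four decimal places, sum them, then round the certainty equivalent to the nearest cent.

E[u] = 0.24·ln(19800) + 0.44·ln(19500) + 0.32·ln(4300) = 2.3744 + 4.3464 + 2.6772 = 9.3980
CE = e^9.3980 ≈ 12064.23

$12,064.23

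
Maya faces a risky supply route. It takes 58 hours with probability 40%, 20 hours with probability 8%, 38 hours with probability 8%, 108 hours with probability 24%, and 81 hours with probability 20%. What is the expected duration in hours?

69.96 hours

EV = 0.4 × 58 + 0.08 × 20 + 0.08 × 38 + 0.24 × 108 + 0.2 × 81 = 23.2 + 1.6 + 3.04 + 25.92 + 16.2 = 69.96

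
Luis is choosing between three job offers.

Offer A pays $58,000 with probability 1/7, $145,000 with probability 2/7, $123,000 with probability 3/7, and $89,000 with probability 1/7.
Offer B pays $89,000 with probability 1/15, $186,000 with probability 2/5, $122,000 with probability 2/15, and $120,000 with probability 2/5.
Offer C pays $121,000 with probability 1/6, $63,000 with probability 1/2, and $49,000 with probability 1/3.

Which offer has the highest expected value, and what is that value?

Offer B ($144,600)

Offer A = 1/7 × 58000 + 2/7 × 145000 + 3/7 × 123000 + 1/7 × 89000 = 8285.7143 + 41428.5714 + 52714.2857 + 12714.2857 = 115142.8571
Offer B = 1/15 × 89000 + 2/5 × 186000 + 2/15 × 122000 + 2/5 × 120000 = 5933.3333 + 74400 + 16266.6667 + 48000 = 144600
Offer C = 1/6 × 121000 + 1/2 × 63000 + 1/3 × 49000 = 20166.6667 + 31500 + 16333.3333 = 68000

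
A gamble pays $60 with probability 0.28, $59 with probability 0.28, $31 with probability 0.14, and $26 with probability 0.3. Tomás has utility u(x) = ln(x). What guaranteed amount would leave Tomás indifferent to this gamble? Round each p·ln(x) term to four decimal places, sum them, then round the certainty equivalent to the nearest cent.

$42.36

E[u] = 0.28·ln(60) + 0.28·ln(59) + 0.14·ln(31) + 0.3·ln(26) = 1.1464 + 1.1417 + 0.4808 + 0.9774 = 3.7463
CE = e^3.7463 ≈ 42.36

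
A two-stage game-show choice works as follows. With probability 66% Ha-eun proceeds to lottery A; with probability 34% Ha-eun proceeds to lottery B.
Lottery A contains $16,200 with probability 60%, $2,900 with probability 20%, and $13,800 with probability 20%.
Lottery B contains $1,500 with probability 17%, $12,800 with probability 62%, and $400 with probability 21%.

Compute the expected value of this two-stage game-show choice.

EV(A) = 0.6 × 16200 + 0.2 × 2900 + 0.2 × 13800 = 9720 + 580 + 2760 = 13060
EV(B) = 0.17 × 1500 + 0.62 × 12800 + 0.21 × 400 = 255 + 7936 + 84 = 8275
Overall = 0.66 × 13060 + 0.34 × 8275 = 8619.6 + 2813.5 = 11433.1

$11,433.10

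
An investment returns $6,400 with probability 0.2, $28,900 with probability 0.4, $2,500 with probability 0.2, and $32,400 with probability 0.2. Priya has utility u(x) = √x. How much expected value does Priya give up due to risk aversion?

$2,920

E[u] = 0.2·√6400 + 0.4·√28900 + 0.2·√2500 + 0.2·√32400 = 0.2·80 + 0.4·170 + 0.2·50 + 0.2·180 = 130
CE = (130)² = 16900
Risk premium = EV − CE = 19820 − 16900 = 2920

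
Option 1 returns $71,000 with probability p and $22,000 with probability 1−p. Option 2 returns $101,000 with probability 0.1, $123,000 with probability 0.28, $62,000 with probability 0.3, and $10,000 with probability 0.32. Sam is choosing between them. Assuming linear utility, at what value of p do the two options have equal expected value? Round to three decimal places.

EV(Option 2) = 0.1 × 101000 + 0.28 × 123000 + 0.3 × 62000 + 0.32 × 10000 = 10100 + 34440 + 18600 + 3200 = 66340
p·71000 + (1−p)·22000 = 66340
49000p + 22000 = 66340
p = (66340 − 22000) / 49000

p = 0.905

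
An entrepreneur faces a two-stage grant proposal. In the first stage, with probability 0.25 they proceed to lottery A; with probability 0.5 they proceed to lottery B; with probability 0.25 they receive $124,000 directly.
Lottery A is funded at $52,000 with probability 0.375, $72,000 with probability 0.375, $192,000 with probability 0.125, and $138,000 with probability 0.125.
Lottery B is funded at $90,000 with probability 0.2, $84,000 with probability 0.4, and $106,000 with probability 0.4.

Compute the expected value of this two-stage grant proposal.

$99,937.50

EV(A) = 0.375 × 52000 + 0.375 × 72000 + 0.125 × 192000 + 0.125 × 138000 = 19500 + 27000 + 24000 + 17250 = 87750
EV(B) = 0.2 × 90000 + 0.4 × 84000 + 0.4 × 106000 = 18000 + 33600 + 42400 = 94000
Branch C: 124000 (certain)
Overall = 0.25 × 87750 + 0.5 × 94000 + 0.25 × 124000 = 21937.5 + 47000 + 31000 = 99937.5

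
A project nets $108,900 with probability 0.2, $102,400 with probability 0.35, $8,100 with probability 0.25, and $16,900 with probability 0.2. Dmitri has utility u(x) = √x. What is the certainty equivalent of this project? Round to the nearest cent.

$51,302.25

E[u] = 0.2·√108900 + 0.35·√102400 + 0.25·√8100 + 0.2·√16900 = 0.2·330 + 0.35·320 + 0.25·90 + 0.2·130 = 226.5
CE = (226.5)² = 51302.25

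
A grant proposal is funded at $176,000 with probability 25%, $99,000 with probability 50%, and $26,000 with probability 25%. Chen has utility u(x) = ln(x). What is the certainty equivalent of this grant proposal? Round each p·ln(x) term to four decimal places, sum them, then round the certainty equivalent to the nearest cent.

$81,838.25

E[u] = 0.25·ln(176000) + 0.5·ln(99000) + 0.25·ln(26000) = 3.0196 + 5.7514 + 2.5415 = 11.3125
CE = e^11.3125 ≈ 81838.25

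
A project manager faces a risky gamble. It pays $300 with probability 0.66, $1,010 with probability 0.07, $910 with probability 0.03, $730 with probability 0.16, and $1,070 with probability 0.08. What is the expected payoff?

EV = 0.66 × 300 + 0.07 × 1010 + 0.03 × 910 + 0.16 × 730 + 0.08 × 1070 = 198 + 70.7 + 27.3 + 116.8 + 85.6 = 498.4

$498.40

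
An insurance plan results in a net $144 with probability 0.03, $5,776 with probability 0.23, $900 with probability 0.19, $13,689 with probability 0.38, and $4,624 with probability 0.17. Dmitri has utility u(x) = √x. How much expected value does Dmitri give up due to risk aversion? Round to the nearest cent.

$1,161.91

E[u] = 0.03·√144 + 0.23·√5776 + 0.19·√900 + 0.38·√13689 + 0.17·√4624 = 0.03·12 + 0.23·76 + 0.19·30 + 0.38·117 + 0.17·68 = 79.56
CE = (79.56)² = 6329.7936
Risk premium = EV − CE = 7491.7 − 6329.7936 = 1161.9064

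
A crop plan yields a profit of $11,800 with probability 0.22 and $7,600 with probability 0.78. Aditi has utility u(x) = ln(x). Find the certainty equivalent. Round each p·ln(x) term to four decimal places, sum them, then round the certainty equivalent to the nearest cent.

E[u] = 0.22·ln(11800) + 0.78·ln(7600) = 2.0627 + 6.9700 = 9.0327
CE = e^9.0327 ≈ 8372.43

$8,372.43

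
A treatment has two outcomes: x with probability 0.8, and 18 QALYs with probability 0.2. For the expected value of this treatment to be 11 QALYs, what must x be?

0.8·x + 0.2·18 = 11
0.8·x = 11 − 3.6 = 7.4
x = 7.4 / 0.8 = 9.25

x = 9.25 QALYs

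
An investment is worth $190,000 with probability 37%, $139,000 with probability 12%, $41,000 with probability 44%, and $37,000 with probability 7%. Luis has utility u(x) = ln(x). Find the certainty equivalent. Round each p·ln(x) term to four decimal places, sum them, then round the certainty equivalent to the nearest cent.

E[u] = 0.37·ln(190000) + 0.12·ln(139000) + 0.44·ln(41000) + 0.07·ln(37000) = 4.4973 + 1.4211 + 4.6734 + 0.7363 = 11.3281
CE = e^11.3281 ≈ 83124.94

$83,124.94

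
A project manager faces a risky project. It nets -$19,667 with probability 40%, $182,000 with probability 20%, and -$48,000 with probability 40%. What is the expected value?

EV = 0.4 × (-19667) + 0.2 × 182000 + 0.4 × (-48000) = -7866.8 + 36400 − 19200 = 9333.2

$9,333.20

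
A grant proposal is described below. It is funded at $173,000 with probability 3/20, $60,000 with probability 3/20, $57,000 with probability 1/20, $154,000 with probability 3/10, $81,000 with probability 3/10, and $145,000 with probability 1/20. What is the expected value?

EV = 3/20 × 173000 + 3/20 × 60000 + 1/20 × 57000 + 3/10 × 154000 + 3/10 × 81000 + 1/20 × 145000 = 25950 + 9000 + 2850 + 46200 + 24300 + 7250 = 115550

$115,550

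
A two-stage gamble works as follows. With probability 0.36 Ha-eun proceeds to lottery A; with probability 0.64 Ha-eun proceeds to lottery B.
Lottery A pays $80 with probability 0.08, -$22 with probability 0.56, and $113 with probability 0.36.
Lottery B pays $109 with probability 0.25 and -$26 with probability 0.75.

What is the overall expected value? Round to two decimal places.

EV(A) = 0.08 × 80 + 0.56 × (-22) + 0.36 × 113 = 6.4 − 12.32 + 40.68 = 34.76
EV(B) = 0.25 × 109 + 0.75 × (-26) = 27.25 − 19.5 = 7.75
Overall = 0.36 × 34.76 + 0.64 × 7.75 = 12.5136 + 4.96 = 17.4736

$17.47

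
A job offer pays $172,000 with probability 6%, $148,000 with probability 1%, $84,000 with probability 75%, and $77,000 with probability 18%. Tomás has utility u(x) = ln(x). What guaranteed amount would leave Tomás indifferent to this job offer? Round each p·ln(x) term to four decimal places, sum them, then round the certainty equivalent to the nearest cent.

E[u] = 0.06·ln(172000) + 0.01·ln(148000) + 0.75·ln(84000) + 0.18·ln(77000) = 0.7233 + 0.1190 + 8.5039 + 2.0253 = 11.3715
CE = e^11.3715 ≈ 86811.99

$86,811.99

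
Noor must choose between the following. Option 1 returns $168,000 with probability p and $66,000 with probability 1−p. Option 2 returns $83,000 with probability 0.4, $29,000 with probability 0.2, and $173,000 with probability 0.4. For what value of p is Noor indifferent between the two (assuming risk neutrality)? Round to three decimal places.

p = 0.414

EV(Option 2) = 0.4 × 83000 + 0.2 × 29000 + 0.4 × 173000 = 33200 + 5800 + 69200 = 108200
p·168000 + (1−p)·66000 = 108200
102000p + 66000 = 108200
p = (108200 − 66000) / 102000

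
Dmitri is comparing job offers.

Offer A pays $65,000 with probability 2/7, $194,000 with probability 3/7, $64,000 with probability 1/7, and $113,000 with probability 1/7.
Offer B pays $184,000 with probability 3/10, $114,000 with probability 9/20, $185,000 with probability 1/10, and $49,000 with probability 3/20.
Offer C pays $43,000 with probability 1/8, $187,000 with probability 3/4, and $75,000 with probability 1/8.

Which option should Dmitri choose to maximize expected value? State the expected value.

Offer C ($155,000)

Offer A = 2/7 × 65000 + 3/7 × 194000 + 1/7 × 64000 + 1/7 × 113000 = 18571.4286 + 83142.8571 + 9142.8571 + 16142.8571 = 127000
Offer B = 3/10 × 184000 + 9/20 × 114000 + 1/10 × 185000 + 3/20 × 49000 = 55200 + 51300 + 18500 + 7350 = 132350
Offer C = 1/8 × 43000 + 3/4 × 187000 + 1/8 × 75000 = 5375 + 140250 + 9375 = 155000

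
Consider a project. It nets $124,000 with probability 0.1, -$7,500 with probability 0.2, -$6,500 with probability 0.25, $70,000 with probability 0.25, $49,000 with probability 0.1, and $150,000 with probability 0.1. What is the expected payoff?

EV = 0.1 × 124000 + 0.2 × (-7500) + 0.25 × (-6500) + 0.25 × 70000 + 0.1 × 49000 + 0.1 × 150000 = 12400 − 1500 − 1625 + 17500 + 4900 + 15000 = 46675

$46,675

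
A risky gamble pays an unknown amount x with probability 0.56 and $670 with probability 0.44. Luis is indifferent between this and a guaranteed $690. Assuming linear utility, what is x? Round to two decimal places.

x = $705.71

0.56·x + 0.44·670 = 690
0.56·x = 690 − 294.8 = 395.2
x = 395.2 / 0.56 = 705.7143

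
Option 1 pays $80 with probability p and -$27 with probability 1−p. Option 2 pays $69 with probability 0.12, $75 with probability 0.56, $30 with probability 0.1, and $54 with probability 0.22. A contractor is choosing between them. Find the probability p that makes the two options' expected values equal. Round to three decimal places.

EV(Option 2) = 0.12 × 69 + 0.56 × 75 + 0.1 × 30 + 0.22 × 54 = 8.28 + 42 + 3 + 11.88 = 65.16
p·80 + (1−p)·(-27) = 65.16
107p − 27 = 65.16
p = (65.16 + 27) / 107

p = 0.861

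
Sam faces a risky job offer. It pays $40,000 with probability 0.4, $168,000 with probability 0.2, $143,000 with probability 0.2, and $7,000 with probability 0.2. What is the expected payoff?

$79,600

EV = 0.4 × 40000 + 0.2 × 168000 + 0.2 × 143000 + 0.2 × 7000 = 16000 + 33600 + 28600 + 1400 = 79600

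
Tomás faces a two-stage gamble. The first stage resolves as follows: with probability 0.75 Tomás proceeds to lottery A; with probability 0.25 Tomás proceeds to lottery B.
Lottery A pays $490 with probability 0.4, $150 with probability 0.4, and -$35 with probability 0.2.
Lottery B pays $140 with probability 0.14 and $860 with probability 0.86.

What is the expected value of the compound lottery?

EV(A) = 0.4 × 490 + 0.4 × 150 + 0.2 × (-35) = 196 + 60 − 7 = 249
EV(B) = 0.14 × 140 + 0.86 × 860 = 19.6 + 739.6 = 759.2
Overall = 0.75 × 249 + 0.25 × 759.2 = 186.75 + 189.8 = 376.55

$376.55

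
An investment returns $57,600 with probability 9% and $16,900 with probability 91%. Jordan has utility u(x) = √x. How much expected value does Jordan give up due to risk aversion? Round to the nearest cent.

E[u] = 0.09·√57600 + 0.91·√16900 = 0.09·240 + 0.91·130 = 139.9
CE = (139.9)² = 19572.01
Risk premium = EV − CE = 20563 − 19572.01 = 990.99

$990.99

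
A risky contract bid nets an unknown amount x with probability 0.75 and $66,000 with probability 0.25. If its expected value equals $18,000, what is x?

x = $2,000

0.75·x + 0.25·66000 = 18000
0.75·x = 18000 − 16500 = 1500
x = 1500 / 0.75 = 2000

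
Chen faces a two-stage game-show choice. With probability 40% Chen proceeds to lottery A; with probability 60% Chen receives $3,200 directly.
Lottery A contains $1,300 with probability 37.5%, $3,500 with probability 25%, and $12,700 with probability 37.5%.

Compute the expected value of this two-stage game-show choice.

EV(A) = 0.375 × 1300 + 0.25 × 3500 + 0.375 × 12700 = 487.5 + 875 + 4762.5 = 6125
Branch B: 3200 (certain)
Overall = 0.4 × 6125 + 0.6 × 3200 = 2450 + 1920 = 4370

$4,370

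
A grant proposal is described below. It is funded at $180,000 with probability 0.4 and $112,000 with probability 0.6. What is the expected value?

$139,200

EV = 0.4 × 180000 + 0.6 × 112000 = 72000 + 67200 = 139200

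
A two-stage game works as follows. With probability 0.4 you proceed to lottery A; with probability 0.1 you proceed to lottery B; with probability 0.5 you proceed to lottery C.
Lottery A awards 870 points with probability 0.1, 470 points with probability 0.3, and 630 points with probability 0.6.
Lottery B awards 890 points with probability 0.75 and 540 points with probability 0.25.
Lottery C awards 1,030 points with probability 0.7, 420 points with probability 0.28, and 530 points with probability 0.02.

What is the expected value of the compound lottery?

747.25 points

EV(A) = 0.1 × 870 + 0.3 × 470 + 0.6 × 630 = 87 + 141 + 378 = 606
EV(B) = 0.75 × 890 + 0.25 × 540 = 667.5 + 135 = 802.5
EV(C) = 0.7 × 1030 + 0.28 × 420 + 0.02 × 530 = 721 + 117.6 + 10.6 = 849.2
Overall = 0.4 × 606 + 0.1 × 802.5 + 0.5 × 849.2 = 242.4 + 80.25 + 424.6 = 747.25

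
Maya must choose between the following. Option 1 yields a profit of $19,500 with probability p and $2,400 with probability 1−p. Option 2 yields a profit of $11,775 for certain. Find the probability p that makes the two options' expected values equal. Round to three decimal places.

p·19500 + (1−p)·2400 = 11775
17100p + 2400 = 11775
p = (11775 − 2400) / 17100

p = 0.548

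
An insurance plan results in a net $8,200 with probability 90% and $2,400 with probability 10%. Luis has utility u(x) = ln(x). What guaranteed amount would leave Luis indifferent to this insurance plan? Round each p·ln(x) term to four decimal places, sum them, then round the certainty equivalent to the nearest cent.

$7,251.76

E[u] = 0.9·ln(8200) + 0.1·ln(2400) = 8.1107 + 0.7783 = 8.8890
CE = e^8.8890 ≈ 7251.76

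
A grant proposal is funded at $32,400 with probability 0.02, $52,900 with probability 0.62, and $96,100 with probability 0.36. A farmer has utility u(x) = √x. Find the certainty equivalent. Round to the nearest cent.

E[u] = 0.02·√32400 + 0.62·√52900 + 0.36·√96100 = 0.02·180 + 0.62·230 + 0.36·310 = 257.8
CE = (257.8)² = 66460.84

$66,460.84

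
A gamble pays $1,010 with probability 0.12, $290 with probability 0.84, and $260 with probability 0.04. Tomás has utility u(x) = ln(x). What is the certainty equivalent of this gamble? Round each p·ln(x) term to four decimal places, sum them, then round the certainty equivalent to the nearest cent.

$335.36

E[u] = 0.12·ln(1010) + 0.84·ln(290) + 0.04·ln(260) = 0.8301 + 4.7627 + 0.2224 = 5.8152
CE = e^5.8152 ≈ 335.36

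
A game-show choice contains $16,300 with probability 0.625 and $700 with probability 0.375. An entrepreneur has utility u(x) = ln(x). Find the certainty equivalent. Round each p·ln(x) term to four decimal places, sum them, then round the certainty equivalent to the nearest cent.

E[u] = 0.625·ln(16300) + 0.375·ln(700) = 6.0618 + 2.4567 = 8.5185
CE = e^8.5185 ≈ 5006.54

$5,006.54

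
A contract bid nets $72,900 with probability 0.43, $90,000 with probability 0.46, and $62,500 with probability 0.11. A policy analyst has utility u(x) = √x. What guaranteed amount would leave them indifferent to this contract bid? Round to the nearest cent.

$79,298.56

E[u] = 0.43·√72900 + 0.46·√90000 + 0.11·√62500 = 0.43·270 + 0.46·300 + 0.11·250 = 281.6
CE = (281.6)² = 79298.56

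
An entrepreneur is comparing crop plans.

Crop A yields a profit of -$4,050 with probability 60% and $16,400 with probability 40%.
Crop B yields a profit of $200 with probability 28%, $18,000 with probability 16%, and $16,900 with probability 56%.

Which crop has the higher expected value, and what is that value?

Crop A = 0.6 × (-4050) + 0.4 × 16400 = -2430 + 6560 = 4130
Crop B = 0.28 × 200 + 0.16 × 18000 + 0.56 × 16900 = 56 + 2880 + 9464 = 12400

Crop B ($12,400)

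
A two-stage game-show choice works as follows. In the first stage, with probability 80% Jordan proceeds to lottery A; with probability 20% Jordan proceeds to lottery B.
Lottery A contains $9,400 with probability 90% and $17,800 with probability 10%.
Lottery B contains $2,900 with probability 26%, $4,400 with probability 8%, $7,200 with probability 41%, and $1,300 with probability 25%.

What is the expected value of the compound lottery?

$9,068.60

EV(A) = 0.9 × 9400 + 0.1 × 17800 = 8460 + 1780 = 10240
EV(B) = 0.26 × 2900 + 0.08 × 4400 + 0.41 × 7200 + 0.25 × 1300 = 754 + 352 + 2952 + 325 = 4383
Overall = 0.8 × 10240 + 0.2 × 4383 = 8192 + 876.6 = 9068.6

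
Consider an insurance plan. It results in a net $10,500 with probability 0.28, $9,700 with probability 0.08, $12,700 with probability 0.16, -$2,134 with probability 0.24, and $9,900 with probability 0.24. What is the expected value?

$7,611.84

EV = 0.28 × 10500 + 0.08 × 9700 + 0.16 × 12700 + 0.24 × (-2134) + 0.24 × 9900 = 2940 + 776 + 2032 − 512.16 + 2376 = 7611.84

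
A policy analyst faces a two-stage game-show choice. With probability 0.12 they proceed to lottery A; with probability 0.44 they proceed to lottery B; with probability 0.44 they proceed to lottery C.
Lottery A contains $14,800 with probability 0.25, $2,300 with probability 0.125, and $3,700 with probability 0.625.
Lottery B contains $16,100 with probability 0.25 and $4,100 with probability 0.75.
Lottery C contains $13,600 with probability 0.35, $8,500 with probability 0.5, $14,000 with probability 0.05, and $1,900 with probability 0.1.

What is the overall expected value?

$8,236

EV(A) = 0.25 × 14800 + 0.125 × 2300 + 0.625 × 3700 = 3700 + 287.5 + 2312.5 = 6300
EV(B) = 0.25 × 16100 + 0.75 × 4100 = 4025 + 3075 = 7100
EV(C) = 0.35 × 13600 + 0.5 × 8500 + 0.05 × 14000 + 0.1 × 1900 = 4760 + 4250 + 700 + 190 = 9900
Overall = 0.12 × 6300 + 0.44 × 7100 + 0.44 × 9900 = 756 + 3124 + 4356 = 8236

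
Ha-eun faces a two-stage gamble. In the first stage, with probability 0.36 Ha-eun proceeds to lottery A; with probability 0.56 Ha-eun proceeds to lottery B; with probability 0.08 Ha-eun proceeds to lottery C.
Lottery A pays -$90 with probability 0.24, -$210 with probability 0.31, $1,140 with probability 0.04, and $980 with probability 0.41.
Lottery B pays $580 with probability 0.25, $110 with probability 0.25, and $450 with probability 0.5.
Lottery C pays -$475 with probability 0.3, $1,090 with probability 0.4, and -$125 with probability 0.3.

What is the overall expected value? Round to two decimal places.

EV(A) = 0.24 × (-90) + 0.31 × (-210) + 0.04 × 1140 + 0.41 × 980 = -21.6 − 65.1 + 45.6 + 401.8 = 360.7
EV(B) = 0.25 × 580 + 0.25 × 110 + 0.5 × 450 = 145 + 27.5 + 225 = 397.5
EV(C) = 0.3 × (-475) + 0.4 × 1090 + 0.3 × (-125) = -142.5 + 436 − 37.5 = 256
Overall = 0.36 × 360.7 + 0.56 × 397.5 + 0.08 × 256 = 129.852 + 222.6 + 20.48 = 372.932

$372.93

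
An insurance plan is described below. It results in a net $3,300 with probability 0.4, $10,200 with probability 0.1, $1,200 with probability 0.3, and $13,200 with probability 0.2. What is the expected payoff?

$5,340

EV = 0.4 × 3300 + 0.1 × 10200 + 0.3 × 1200 + 0.2 × 13200 = 1320 + 1020 + 360 + 2640 = 5340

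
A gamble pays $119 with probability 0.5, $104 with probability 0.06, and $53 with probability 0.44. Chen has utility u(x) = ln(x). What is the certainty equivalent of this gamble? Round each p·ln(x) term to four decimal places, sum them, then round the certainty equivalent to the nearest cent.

E[u] = 0.5·ln(119) + 0.06·ln(104) + 0.44·ln(53) = 2.3896 + 0.2787 + 1.7469 = 4.4152
CE = e^4.4152 ≈ 82.70

$82.70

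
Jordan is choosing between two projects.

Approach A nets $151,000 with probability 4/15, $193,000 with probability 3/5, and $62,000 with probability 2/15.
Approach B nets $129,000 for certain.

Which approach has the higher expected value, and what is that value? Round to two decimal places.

Approach A ($164,333.33)

Approach A = 4/15 × 151000 + 3/5 × 193000 + 2/15 × 62000 = 40266.6667 + 115800 + 8266.6667 = 164333.3333
Approach B: 129000 (certain)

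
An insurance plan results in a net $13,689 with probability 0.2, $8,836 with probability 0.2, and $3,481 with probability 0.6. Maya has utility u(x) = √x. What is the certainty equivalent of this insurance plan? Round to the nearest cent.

E[u] = 0.2·√13689 + 0.2·√8836 + 0.6·√3481 = 0.2·117 + 0.2·94 + 0.6·59 = 77.6
CE = (77.6)² = 6021.76

$6,021.76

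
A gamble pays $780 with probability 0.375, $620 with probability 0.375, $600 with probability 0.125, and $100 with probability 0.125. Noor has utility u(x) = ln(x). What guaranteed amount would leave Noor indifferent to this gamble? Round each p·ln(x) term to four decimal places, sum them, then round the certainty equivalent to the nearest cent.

$535.66

E[u] = 0.375·ln(780) + 0.375·ln(620) + 0.125·ln(600) + 0.125·ln(100) = 2.4972 + 2.4111 + 0.7996 + 0.5756 = 6.2835
CE = e^6.2835 ≈ 535.66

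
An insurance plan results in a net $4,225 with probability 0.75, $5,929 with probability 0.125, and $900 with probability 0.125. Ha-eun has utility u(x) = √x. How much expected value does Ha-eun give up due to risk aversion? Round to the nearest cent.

E[u] = 0.75·√4225 + 0.125·√5929 + 0.125·√900 = 0.75·65 + 0.125·77 + 0.125·30 = 62.125
CE = (62.125)² = 3859.515625
Risk premium = EV − CE = 4022.375 − 3859.515625 = 162.859375

$162.86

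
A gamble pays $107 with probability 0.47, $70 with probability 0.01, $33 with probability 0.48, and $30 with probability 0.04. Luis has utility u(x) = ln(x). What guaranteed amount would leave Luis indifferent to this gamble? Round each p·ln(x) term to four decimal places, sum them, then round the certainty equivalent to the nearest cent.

E[u] = 0.47·ln(107) + 0.01·ln(70) + 0.48·ln(33) + 0.04·ln(30) = 2.1962 + 0.0425 + 1.6783 + 0.1360 = 4.0530
CE = e^4.0530 ≈ 57.57

$57.57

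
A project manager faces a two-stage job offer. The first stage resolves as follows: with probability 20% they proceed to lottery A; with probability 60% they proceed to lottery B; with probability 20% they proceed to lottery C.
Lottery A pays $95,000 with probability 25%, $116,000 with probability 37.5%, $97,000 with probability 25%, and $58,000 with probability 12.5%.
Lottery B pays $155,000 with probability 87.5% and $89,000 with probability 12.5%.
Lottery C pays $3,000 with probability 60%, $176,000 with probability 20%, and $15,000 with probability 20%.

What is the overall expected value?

$115,800

EV(A) = 0.25 × 95000 + 0.375 × 116000 + 0.25 × 97000 + 0.125 × 58000 = 23750 + 43500 + 24250 + 7250 = 98750
EV(B) = 0.875 × 155000 + 0.125 × 89000 = 135625 + 11125 = 146750
EV(C) = 0.6 × 3000 + 0.2 × 176000 + 0.2 × 15000 = 1800 + 35200 + 3000 = 40000
Overall = 0.2 × 98750 + 0.6 × 146750 + 0.2 × 40000 = 19750 + 88050 + 8000 = 115800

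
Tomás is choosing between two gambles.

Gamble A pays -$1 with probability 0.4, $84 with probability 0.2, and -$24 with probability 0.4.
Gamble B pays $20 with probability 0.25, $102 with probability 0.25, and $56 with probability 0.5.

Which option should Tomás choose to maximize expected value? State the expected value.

Gamble A = 0.4 × (-1) + 0.2 × 84 + 0.4 × (-24) = -0.4 + 16.8 − 9.6 = 6.8
Gamble B = 0.25 × 20 + 0.25 × 102 + 0.5 × 56 = 5 + 25.5 + 28 = 58.5

Gamble B ($58.50)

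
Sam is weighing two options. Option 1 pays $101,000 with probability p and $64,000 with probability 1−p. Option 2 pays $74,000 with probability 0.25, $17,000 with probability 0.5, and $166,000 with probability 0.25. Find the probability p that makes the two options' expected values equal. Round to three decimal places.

EV(Option 2) = 0.25 × 74000 + 0.5 × 17000 + 0.25 × 166000 = 18500 + 8500 + 41500 = 68500
p·101000 + (1−p)·64000 = 68500
37000p + 64000 = 68500
p = (68500 − 64000) / 37000

p = 0.122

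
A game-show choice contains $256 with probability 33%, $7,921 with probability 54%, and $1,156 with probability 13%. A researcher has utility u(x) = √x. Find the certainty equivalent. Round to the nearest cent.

E[u] = 0.33·√256 + 0.54·√7921 + 0.13·√1156 = 0.33·16 + 0.54·89 + 0.13·34 = 57.76
CE = (57.76)² = 3336.2176

$3,336.22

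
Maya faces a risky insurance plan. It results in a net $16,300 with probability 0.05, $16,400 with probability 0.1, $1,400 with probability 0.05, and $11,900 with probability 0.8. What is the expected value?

$12,045

EV = 0.05 × 16300 + 0.1 × 16400 + 0.05 × 1400 + 0.8 × 11900 = 815 + 1640 + 70 + 9520 = 12045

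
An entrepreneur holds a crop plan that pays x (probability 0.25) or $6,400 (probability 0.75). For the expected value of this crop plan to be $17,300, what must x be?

x = $50,000

0.25·x + 0.75·6400 = 17300
0.25·x = 17300 − 4800 = 12500
x = 12500 / 0.25 = 50000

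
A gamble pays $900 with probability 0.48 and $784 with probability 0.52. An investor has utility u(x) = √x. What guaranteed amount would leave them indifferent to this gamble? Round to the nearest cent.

E[u] = 0.48·√900 + 0.52·√784 = 0.48·30 + 0.52·28 = 28.96
CE = (28.96)² = 838.6816

$838.68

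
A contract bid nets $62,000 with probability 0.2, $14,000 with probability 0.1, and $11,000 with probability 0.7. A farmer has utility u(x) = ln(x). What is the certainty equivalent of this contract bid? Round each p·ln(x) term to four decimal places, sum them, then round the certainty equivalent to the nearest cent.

$15,925.87

E[u] = 0.2·ln(62000) + 0.1·ln(14000) + 0.7·ln(11000) = 2.2070 + 0.9547 + 6.5140 = 9.6757
CE = e^9.6757 ≈ 15925.87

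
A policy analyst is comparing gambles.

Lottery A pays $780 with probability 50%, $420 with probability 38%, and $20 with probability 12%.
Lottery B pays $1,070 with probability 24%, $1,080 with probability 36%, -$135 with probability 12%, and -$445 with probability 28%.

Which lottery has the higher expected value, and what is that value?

Lottery A = 0.5 × 780 + 0.38 × 420 + 0.12 × 20 = 390 + 159.6 + 2.4 = 552
Lottery B = 0.24 × 1070 + 0.36 × 1080 + 0.12 × (-135) + 0.28 × (-445) = 256.8 + 388.8 − 16.2 − 124.6 = 504.8

Lottery A ($552)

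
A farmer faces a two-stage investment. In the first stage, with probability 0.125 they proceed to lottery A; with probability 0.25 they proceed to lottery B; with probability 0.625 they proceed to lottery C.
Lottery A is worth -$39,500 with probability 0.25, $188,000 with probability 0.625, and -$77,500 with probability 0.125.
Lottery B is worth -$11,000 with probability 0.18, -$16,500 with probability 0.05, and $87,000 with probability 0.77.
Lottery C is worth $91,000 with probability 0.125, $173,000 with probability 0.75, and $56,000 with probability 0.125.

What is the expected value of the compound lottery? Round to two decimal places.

EV(A) = 0.25 × (-39500) + 0.625 × 188000 + 0.125 × (-77500) = -9875 + 117500 − 9687.5 = 97937.5
EV(B) = 0.18 × (-11000) + 0.05 × (-16500) + 0.77 × 87000 = -1980 − 825 + 66990 = 64185
EV(C) = 0.125 × 91000 + 0.75 × 173000 + 0.125 × 56000 = 11375 + 129750 + 7000 = 148125
Overall = 0.125 × 97937.5 + 0.25 × 64185 + 0.625 × 148125 = 12242.1875 + 16046.25 + 92578.125 = 120866.5625

$120,866.56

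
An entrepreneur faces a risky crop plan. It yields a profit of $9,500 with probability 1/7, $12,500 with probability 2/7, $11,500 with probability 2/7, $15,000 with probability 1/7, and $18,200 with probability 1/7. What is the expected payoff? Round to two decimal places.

EV = 1/7 × 9500 + 2/7 × 12500 + 2/7 × 11500 + 1/7 × 15000 + 1/7 × 18200 = 1357.1429 + 3571.4286 + 3285.7143 + 2142.8571 + 2600 = 12957.1429

$12,957.14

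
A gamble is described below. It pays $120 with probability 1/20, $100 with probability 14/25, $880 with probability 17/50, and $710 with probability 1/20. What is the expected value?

$396.70

EV = 1/20 × 120 + 14/25 × 100 + 17/50 × 880 + 1/20 × 710 = 6 + 56 + 299.2 + 35.5 = 396.7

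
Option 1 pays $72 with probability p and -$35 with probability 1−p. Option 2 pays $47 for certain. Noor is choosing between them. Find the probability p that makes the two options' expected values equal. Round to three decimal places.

p·72 + (1−p)·(-35) = 47
107p − 35 = 47
p = (47 + 35) / 107

p = 0.766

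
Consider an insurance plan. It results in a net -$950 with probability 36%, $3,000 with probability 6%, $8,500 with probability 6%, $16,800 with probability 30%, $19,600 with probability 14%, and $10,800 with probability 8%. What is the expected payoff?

EV = 0.36 × (-950) + 0.06 × 3000 + 0.06 × 8500 + 0.3 × 16800 + 0.14 × 19600 + 0.08 × 10800 = -342 + 180 + 510 + 5040 + 2744 + 864 = 8996

$8,996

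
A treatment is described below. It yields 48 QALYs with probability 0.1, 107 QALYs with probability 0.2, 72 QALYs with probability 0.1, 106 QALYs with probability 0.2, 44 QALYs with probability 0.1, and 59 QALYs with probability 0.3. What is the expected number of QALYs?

76.7 QALYs

EV = 0.1 × 48 + 0.2 × 107 + 0.1 × 72 + 0.2 × 106 + 0.1 × 44 + 0.3 × 59 = 4.8 + 21.4 + 7.2 + 21.2 + 4.4 + 17.7 = 76.7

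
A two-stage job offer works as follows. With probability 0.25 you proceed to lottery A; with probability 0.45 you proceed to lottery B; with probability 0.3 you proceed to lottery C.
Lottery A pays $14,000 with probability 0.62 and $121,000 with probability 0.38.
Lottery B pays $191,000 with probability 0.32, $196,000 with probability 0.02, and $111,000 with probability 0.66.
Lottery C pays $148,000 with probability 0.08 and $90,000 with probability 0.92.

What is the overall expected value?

EV(A) = 0.62 × 14000 + 0.38 × 121000 = 8680 + 45980 = 54660
EV(B) = 0.32 × 191000 + 0.02 × 196000 + 0.66 × 111000 = 61120 + 3920 + 73260 = 138300
EV(C) = 0.08 × 148000 + 0.92 × 90000 = 11840 + 82800 = 94640
Overall = 0.25 × 54660 + 0.45 × 138300 + 0.3 × 94640 = 13665 + 62235 + 28392 = 104292

$104,292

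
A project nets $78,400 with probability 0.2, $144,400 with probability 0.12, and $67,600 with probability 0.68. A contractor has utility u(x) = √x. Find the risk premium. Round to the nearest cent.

$1,469.44

E[u] = 0.2·√78400 + 0.12·√144400 + 0.68·√67600 = 0.2·280 + 0.12·380 + 0.68·260 = 278.4
CE = (278.4)² = 77506.56
Risk premium = EV − CE = 78976 − 77506.56 = 1469.44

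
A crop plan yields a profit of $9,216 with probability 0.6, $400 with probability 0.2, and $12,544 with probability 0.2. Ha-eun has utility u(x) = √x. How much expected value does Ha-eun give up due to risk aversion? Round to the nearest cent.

$1,062.40

E[u] = 0.6·√9216 + 0.2·√400 + 0.2·√12544 = 0.6·96 + 0.2·20 + 0.2·112 = 84
CE = (84)² = 7056
Risk premium = EV − CE = 8118.4 − 7056 = 1062.4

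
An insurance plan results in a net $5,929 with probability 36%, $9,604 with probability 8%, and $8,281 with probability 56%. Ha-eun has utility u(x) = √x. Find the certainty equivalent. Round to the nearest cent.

$7,485.71

E[u] = 0.36·√5929 + 0.08·√9604 + 0.56·√8281 = 0.36·77 + 0.08·98 + 0.56·91 = 86.52
CE = (86.52)² = 7485.7104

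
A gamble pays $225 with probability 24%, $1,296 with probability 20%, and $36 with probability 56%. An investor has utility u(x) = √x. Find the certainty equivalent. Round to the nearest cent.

E[u] = 0.24·√225 + 0.2·√1296 + 0.56·√36 = 0.24·15 + 0.2·36 + 0.56·6 = 14.16
CE = (14.16)² = 200.5056

$200.51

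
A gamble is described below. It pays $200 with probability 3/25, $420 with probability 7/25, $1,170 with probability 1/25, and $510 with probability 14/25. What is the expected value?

EV = 3/25 × 200 + 7/25 × 420 + 1/25 × 1170 + 14/25 × 510 = 24 + 117.6 + 46.8 + 285.6 = 474

$474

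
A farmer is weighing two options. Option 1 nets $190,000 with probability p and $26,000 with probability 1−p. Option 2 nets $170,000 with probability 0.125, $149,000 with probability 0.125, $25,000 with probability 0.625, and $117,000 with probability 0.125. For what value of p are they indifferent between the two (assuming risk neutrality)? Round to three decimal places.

p = 0.269

EV(Option 2) = 0.125 × 170000 + 0.125 × 149000 + 0.625 × 25000 + 0.125 × 117000 = 21250 + 18625 + 15625 + 14625 = 70125
p·190000 + (1−p)·26000 = 70125
164000p + 26000 = 70125
p = (70125 − 26000) / 164000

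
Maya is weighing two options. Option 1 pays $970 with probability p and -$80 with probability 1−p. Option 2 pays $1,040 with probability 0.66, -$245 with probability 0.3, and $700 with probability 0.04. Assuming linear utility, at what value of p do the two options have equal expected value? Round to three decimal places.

p = 0.687

EV(Option 2) = 0.66 × 1040 + 0.3 × (-245) + 0.04 × 700 = 686.4 − 73.5 + 28 = 640.9
p·970 + (1−p)·(-80) = 640.9
1050p − 80 = 640.9
p = (640.9 + 80) / 1050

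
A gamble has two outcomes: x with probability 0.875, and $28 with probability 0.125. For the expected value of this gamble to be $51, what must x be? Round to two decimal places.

x = $54.29

0.875·x + 0.125·28 = 51
0.875·x = 51 − 3.5 = 47.5
x = 47.5 / 0.875 = 54.2857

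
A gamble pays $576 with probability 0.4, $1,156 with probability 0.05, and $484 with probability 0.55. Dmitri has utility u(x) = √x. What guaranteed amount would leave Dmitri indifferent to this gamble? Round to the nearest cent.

$547.56

E[u] = 0.4·√576 + 0.05·√1156 + 0.55·√484 = 0.4·24 + 0.05·34 + 0.55·22 = 23.4
CE = (23.4)² = 547.56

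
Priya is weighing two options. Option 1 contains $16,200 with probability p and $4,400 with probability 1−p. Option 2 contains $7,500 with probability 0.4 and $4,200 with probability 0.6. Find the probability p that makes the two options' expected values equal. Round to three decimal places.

EV(Option 2) = 0.4 × 7500 + 0.6 × 4200 = 3000 + 2520 = 5520
p·16200 + (1−p)·4400 = 5520
11800p + 4400 = 5520
p = (5520 − 4400) / 11800

p = 0.095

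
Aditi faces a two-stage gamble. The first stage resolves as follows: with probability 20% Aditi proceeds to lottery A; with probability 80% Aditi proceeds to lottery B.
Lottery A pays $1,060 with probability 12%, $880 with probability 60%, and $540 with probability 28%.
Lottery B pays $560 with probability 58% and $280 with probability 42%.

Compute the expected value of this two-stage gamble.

EV(A) = 0.12 × 1060 + 0.6 × 880 + 0.28 × 540 = 127.2 + 528 + 151.2 = 806.4
EV(B) = 0.58 × 560 + 0.42 × 280 = 324.8 + 117.6 = 442.4
Overall = 0.2 × 806.4 + 0.8 × 442.4 = 161.28 + 353.92 = 515.2

$515.20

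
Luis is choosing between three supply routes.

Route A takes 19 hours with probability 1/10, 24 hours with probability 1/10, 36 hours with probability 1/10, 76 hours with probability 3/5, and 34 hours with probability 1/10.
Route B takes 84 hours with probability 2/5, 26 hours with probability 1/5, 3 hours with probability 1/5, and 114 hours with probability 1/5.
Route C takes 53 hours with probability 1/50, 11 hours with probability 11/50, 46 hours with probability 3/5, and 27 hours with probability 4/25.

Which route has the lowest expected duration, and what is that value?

Route C (35.4 hours)

Route A = 1/10 × 19 + 1/10 × 24 + 1/10 × 36 + 3/5 × 76 + 1/10 × 34 = 1.9 + 2.4 + 3.6 + 45.6 + 3.4 = 56.9
Route B = 2/5 × 84 + 1/5 × 26 + 1/5 × 3 + 1/5 × 114 = 33.6 + 5.2 + 0.6 + 22.8 = 62.2
Route C = 1/50 × 53 + 11/50 × 11 + 3/5 × 46 + 4/25 × 27 = 1.06 + 2.42 + 27.6 + 4.32 = 35.4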